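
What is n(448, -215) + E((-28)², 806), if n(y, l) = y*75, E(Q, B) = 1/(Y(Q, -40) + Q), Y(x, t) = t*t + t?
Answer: 78758401/2344 ≈ 33600.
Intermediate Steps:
Y(x, t) = t + t² (Y(x, t) = t² + t = t + t²)
E(Q, B) = 1/(1560 + Q) (E(Q, B) = 1/(-40*(1 - 40) + Q) = 1/(-40*(-39) + Q) = 1/(1560 + Q))
n(y, l) = 75*y
n(448, -215) + E((-28)², 806) = 75*448 + 1/(1560 + (-28)²) = 33600 + 1/(1560 + 784) = 33600 + 1/2344 = 78758401/2344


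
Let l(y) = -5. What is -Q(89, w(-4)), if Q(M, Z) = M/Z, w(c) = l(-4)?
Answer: 89/5 ≈ 17.800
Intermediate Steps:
w(c) = -5
-Q(89, w(-4)) = -89/(-5) = -89*(-1)/5 = -1*(-89/5) = 89/5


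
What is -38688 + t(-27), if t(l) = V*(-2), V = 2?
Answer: -38692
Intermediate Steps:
t(l) = -4 (t(l) = 2*(-2) = -4)
-38688 + t(-27) = -38688 - 4 = -38692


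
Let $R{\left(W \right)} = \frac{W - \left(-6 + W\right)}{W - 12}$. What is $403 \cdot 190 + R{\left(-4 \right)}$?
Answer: $\frac{612557}{8} \approx 76570.0$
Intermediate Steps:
$R{\left(W \right)} = \frac{6}{-12 + W}$
$403 \cdot 190 + R{\left(-4 \right)} = 403 \cdot 190 + \frac{6}{-12 - 4} = 76570 + \frac{6}{-16} = 76570 + 6 \left(- \frac{1}{16}\right) = 76570 - \frac{3}{8} = \frac{612557}{8}$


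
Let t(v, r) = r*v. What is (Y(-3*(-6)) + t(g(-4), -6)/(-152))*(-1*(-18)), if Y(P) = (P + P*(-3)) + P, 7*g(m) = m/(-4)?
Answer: -86157/266 ≈ -323.90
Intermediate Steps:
g(m) = -m/28 (g(m) = (m/(-4))/7 = (m*(-¼))/7 = (-m/4)/7 = -m/28)
Y(P) = -P (Y(P) = (P - 3*P) + P = -2*P + P = -P)
(Y(-3*(-6)) + t(g(-4), -6)/(-152))*(-1*(-18)) = (-(-3)*(-6) - (-3)*(-4)/14/(-152))*(-1*(-18)) = (-1*18 - 6*⅐*(-1/152))*18 = (-18 - 6/7*(-1/152))*18 = (-18 + 3/532)*18 = -9573/532*18 = -86157/266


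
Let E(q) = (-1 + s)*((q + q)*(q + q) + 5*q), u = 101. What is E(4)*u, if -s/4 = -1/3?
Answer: 2828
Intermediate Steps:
s = 4/3 (s = -(-4)/3 = -4*(-1/3) = 4/3 ≈ 1.3333)
E(q) = 4*q**2/3 + 5*q/3 (E(q) = (-1 + 4/3)*((q + q)*(q + q) + 5*q) = ((2*q)*(2*q) + 5*q)/3 = (4*q**2 + 5*q)/3 = 4*q**2/3 + 5*q/3)
E(4)*u = ((1/3)*4*(5 + 4*4))*101 = ((1/3)*4*(5 + 16))*101 = ((1/3)*4*21)*101 = 28*101 = 2828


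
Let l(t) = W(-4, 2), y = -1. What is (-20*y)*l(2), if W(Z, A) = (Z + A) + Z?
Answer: -120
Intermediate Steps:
W(Z, A) = A + 2*Z (W(Z, A) = (A + Z) + Z = A + 2*Z)
l(t) = -6 (l(t) = 2 + 2*(-4) = 2 - 8 = -6)
(-20*y)*l(2) = -20*(-1)*(-6) = 20*(-6) = -120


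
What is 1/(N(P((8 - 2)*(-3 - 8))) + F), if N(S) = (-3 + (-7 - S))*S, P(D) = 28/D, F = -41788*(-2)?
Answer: 1089/91018688 ≈ 1.1965e-5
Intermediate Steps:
F = 83576
N(S) = S*(-10 - S) (N(S) = (-10 - S)*S = S*(-10 - S))
1/(N(P((8 - 2)*(-3 - 8))) + F) = 1/(-28/(((8 - 2)*(-3 - 8)))*(10 + 28/(((8 - 2)*(-3 - 8)))) + 83576) = 1/(-28/((6*(-11)))*(10 + 28/((6*(-11)))) + 83576) = 1/(-28/(-66)*(10 + 28/(-66)) + 83576) = 1/(-28*(-1/66)*(10 + 28*(-1/66)) + 83576) = 1/(-1*(-14/33)*(10 - 14/33) + 83576) = 1/(-1*(-14/33)*316/33 + 83576) = 1/(4424/1089 + 83576) = 1/(91018688/1089) = 1089/91018688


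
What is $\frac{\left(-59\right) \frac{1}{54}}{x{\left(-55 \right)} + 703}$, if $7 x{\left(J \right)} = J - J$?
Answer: $- \frac{59}{37962} \approx -0.0015542$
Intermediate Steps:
$x{\left(J \right)} = 0$ ($x{\left(J \right)} = \frac{J - J}{7} = \frac{1}{7} \cdot 0 = 0$)
$\frac{\left(-59\right) \frac{1}{54}}{x{\left(-55 \right)} + 703} = \frac{\left(-59\right) \frac{1}{54}}{0 + 703} = \frac{\left(-59\right) \frac{1}{54}}{703} = \frac{1}{703} \left(- \frac{59}{54}\right) = - \frac{59}{37962}$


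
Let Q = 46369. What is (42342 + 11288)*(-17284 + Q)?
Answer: 1559828550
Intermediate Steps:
(42342 + 11288)*(-17284 + Q) = (42342 + 11288)*(-17284 + 46369) = 53630*29085 = 1559828550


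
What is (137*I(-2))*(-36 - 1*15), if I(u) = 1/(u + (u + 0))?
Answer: 6987/4 ≈ 1746.8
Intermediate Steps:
I(u) = 1/(2*u) (I(u) = 1/(u + u) = 1/(2*u))
(137*I(-2))*(-36 - 1*15) = (137*((1/2)/(-2)))*(-36 - 1*15) = (137*((1/2)*(-1/2)))*(-36 - 15) = (137*(-1/4))*(-51) = -137/4*(-51) = 6987/4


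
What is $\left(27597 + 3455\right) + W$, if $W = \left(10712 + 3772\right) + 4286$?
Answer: $49822$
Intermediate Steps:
$W = 18770$ ($W = 14484 + 4286 = 18770$)
$\left(27597 + 3455\right) + W = \left(27597 + 3455\right) + 18770 = 31052 + 18770 = 49822$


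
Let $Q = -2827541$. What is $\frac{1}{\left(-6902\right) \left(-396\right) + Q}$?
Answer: $- \frac{1}{94349} \approx -1.0599 \cdot 10^{-5}$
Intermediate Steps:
$\frac{1}{\left(-6902\right) \left(-396\right) + Q} = \frac{1}{\left(-6902\right) \left(-396\right) - 2827541} = \frac{1}{2733192 - 2827541} = \frac{1}{-94349} = - \frac{1}{94349}$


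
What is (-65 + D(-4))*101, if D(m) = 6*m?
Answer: -8989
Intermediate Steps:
(-65 + D(-4))*101 = (-65 + 6*(-4))*101 = (-65 - 24)*101 = -89*101 = -8989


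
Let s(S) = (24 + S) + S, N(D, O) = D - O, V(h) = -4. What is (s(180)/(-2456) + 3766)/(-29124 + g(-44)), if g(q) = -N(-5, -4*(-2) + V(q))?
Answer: -1156114/8938305 ≈ -0.12934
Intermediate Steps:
s(S) = 24 + 2*S
g(q) = 9 (g(q) = -(-5 - (-4*(-2) - 4)) = -(-5 - (8 - 4)) = -(-5 - 1*4) = -(-5 - 4) = -1*(-9) = 9)
(s(180)/(-2456) + 3766)/(-29124 + g(-44)) = ((24 + 2*180)/(-2456) + 3766)/(-29124 + 9) = ((24 + 360)*(-1/2456) + 3766)/(-29115) = (384*(-1/2456) + 3766)*(-1/29115) = (-48/307 + 3766)*(-1/29115) = (1156114/307)*(-1/29115) = -1156114/8938305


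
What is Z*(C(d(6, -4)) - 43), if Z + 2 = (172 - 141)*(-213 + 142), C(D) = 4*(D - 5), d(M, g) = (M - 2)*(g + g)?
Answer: 420773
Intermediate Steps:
d(M, g) = 2*g*(-2 + M) (d(M, g) = (-2 + M)*(2*g) = 2*g*(-2 + M))
C(D) = -20 + 4*D (C(D) = 4*(-5 + D) = -20 + 4*D)
Z = -2203 (Z = -2 + (172 - 141)*(-213 + 142) = -2 + 31*(-71) = -2 - 2201 = -2203)
Z*(C(d(6, -4)) - 43) = -2203*((-20 + 4*(2*(-4)*(-2 + 6))) - 43) = -2203*((-20 + 4*(2*(-4)*4)) - 43) = -2203*((-20 + 4*(-32)) - 43) = -2203*((-20 - 128) - 43) = -2203*(-148 - 43) = -2203*(-191) = 420773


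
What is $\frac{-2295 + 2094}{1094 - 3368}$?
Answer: $\frac{67}{758} \approx 0.08839$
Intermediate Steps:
$\frac{-2295 + 2094}{1094 - 3368} = - \frac{201}{-2274} = \left(-201\right) \left(- \frac{1}{2274}\right) = \frac{67}{758}$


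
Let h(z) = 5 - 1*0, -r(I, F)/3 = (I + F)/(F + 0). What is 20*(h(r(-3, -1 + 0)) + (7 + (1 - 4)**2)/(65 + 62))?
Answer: 13020/127 ≈ 102.52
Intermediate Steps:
r(I, F) = -3*(F + I)/F (r(I, F) = -3*(I + F)/(F + 0) = -3*(F + I)/F)
h(z) = 5 (h(z) = 5 + 0 = 5)
20*(h(r(-3, -1 + 0)) + (7 + (1 - 4)**2)/(65 + 62)) = 20*(5 + (7 + (1 - 4)**2)/(65 + 62)) = 20*(5 + (7 + (-3)**2)/127) = 20*(5 + (7 + 9)*(1/127)) = 20*(5 + 16*(1/127)) = 20*(5 + 16/127) = 20*(651/127) = 13020/127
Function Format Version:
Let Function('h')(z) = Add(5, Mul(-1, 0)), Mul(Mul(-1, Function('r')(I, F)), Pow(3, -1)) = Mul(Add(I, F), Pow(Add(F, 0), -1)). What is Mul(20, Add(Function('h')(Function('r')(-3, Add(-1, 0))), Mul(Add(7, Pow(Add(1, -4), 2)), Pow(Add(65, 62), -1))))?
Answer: Rational(13020, 127) ≈ 102.52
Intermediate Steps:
Function('r')(I, F) = Mul(-3, Pow(F, -1), Add(F, I)) (Function('r')(I, F) = Mul(-3, Mul(Add(I, F), Pow(Add(F, 0), -1))) = Mul(-3, Mul(Add(F, I), Pow(F, -1))) = Mul(-3, Mul(Pow(F, -1), Add(F, I))) = Mul(-3, Pow(F, -1), Add(F, I)))
Function('h')(z) = 5 (Function('h')(z) = Add(5, 0) = 5)
Mul(20, Add(Function('h')(Function('r')(-3, Add(-1, 0))), Mul(Add(7, Pow(Add(1, -4), 2)), Pow(Add(65, 62), -1)))) = Mul(20, Add(5, Mul(Add(7, Pow(Add(1, -4), 2)), Pow(Add(65, 62), -1)))) = Mul(20, Add(5, Mul(Add(7, Pow(-3, 2)), Pow(127, -1)))) = Mul(20, Add(5, Mul(Add(7, 9), Rational(1, 127)))) = Mul(20, Add(5, Mul(16, Rational(1, 127)))) = Mul(20, Add(5, Rational(16, 127))) = Mul(20, Rational(651, 127)) = Rational(13020, 127)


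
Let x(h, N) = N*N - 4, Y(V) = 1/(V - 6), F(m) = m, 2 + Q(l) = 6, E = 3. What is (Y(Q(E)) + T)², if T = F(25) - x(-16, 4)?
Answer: 625/4 ≈ 156.25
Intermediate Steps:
Q(l) = 4 (Q(l) = -2 + 6 = 4)
Y(V) = 1/(-6 + V)
x(h, N) = -4 + N² (x(h, N) = N² - 4 = -4 + N²)
T = 13 (T = 25 - (-4 + 4²) = 25 - (-4 + 16) = 25 - 1*12 = 25 - 12 = 13)
(Y(Q(E)) + T)² = (1/(-6 + 4) + 13)² = (1/(-2) + 13)² = (-½ + 13)² = (25/2)² = 625/4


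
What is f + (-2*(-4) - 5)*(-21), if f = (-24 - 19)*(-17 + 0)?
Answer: 668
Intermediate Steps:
f = 731 (f = -43*(-17) = 731)
f + (-2*(-4) - 5)*(-21) = 731 + (-2*(-4) - 5)*(-21) = 731 + (8 - 5)*(-21) = 731 + 3*(-21) = 731 - 63 = 668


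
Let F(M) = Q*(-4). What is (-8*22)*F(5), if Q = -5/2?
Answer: -1760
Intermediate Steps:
Q = -5/2 (Q = -5*1/2 = -5/2 ≈ -2.5000)
F(M) = 10 (F(M) = -5/2*(-4) = 10)
(-8*22)*F(5) = -8*22*10 = -176*10 = -1760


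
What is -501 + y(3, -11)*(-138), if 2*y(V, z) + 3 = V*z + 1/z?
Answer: 21882/11 ≈ 1989.3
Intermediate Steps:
y(V, z) = -3/2 + 1/(2*z) + V*z/2 (y(V, z) = -3/2 + (V*z + 1/z)/2 = -3/2 + (1/z + V*z)/2 = -3/2 + (1/(2*z) + V*z/2) = -3/2 + 1/(2*z) + V*z/2)
-501 + y(3, -11)*(-138) = -501 + ((½)*(1 - 11*(-3 + 3*(-11)))/(-11))*(-138) = -501 + ((½)*(-1/11)*(1 - 11*(-3 - 33)))*(-138) = -501 + ((½)*(-1/11)*(1 - 11*(-36)))*(-138) = -501 + ((½)*(-1/11)*(1 + 396))*(-138) = -501 + ((½)*(-1/11)*397)*(-138) = -501 - 397/22*(-138) = -501 + 27393/11 = 21882/11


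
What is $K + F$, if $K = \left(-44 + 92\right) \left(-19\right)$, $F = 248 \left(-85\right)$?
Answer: $-21992$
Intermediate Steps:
$F = -21080$
$K = -912$ ($K = 48 \left(-19\right) = -912$)
$K + F = -912 - 21080 = -21992$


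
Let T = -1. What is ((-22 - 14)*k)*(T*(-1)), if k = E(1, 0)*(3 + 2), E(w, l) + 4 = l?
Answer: 720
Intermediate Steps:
E(w, l) = -4 + l
k = -20 (k = (-4 + 0)*(3 + 2) = -4*5 = -20)
((-22 - 14)*k)*(T*(-1)) = ((-22 - 14)*(-20))*(-1*(-1)) = -36*(-20)*1 = 720*1 = 720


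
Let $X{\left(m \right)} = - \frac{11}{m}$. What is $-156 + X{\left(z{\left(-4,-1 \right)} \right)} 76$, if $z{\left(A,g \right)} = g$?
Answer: $680$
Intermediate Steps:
$-156 + X{\left(z{\left(-4,-1 \right)} \right)} 76 = -156 + - \frac{11}{-1} \cdot 76 = -156 + \left(-11\right) \left(-1\right) 76 = -156 + 11 \cdot 76 = -156 + 836 = 680$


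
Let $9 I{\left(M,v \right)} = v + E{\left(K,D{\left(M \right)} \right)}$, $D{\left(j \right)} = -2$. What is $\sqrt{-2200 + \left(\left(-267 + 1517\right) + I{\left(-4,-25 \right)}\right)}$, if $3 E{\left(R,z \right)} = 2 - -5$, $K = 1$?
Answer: $\frac{i \sqrt{77154}}{9} \approx 30.863 i$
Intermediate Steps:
$E{\left(R,z \right)} = \frac{7}{3}$ ($E{\left(R,z \right)} = \frac{2 - -5}{3} = \frac{2 + 5}{3} = \frac{1}{3} \cdot 7 = \frac{7}{3}$)
$I{\left(M,v \right)} = \frac{7}{27} + \frac{v}{9}$ ($I{\left(M,v \right)} = \frac{v + \frac{7}{3}}{9} = \frac{\frac{7}{3} + v}{9} = \frac{7}{27} + \frac{v}{9}$)
$\sqrt{-2200 + \left(\left(-267 + 1517\right) + I{\left(-4,-25 \right)}\right)} = \sqrt{-2200 + \left(\left(-267 + 1517\right) + \left(\frac{7}{27} + \frac{1}{9} \left(-25\right)\right)\right)} = \sqrt{-2200 + \left(1250 + \left(\frac{7}{27} - \frac{25}{9}\right)\right)} = \sqrt{-2200 + \left(1250 - \frac{68}{27}\right)} = \sqrt{-2200 + \frac{33682}{27}} = \sqrt{- \frac{25718}{27}} = \frac{i \sqrt{77154}}{9}$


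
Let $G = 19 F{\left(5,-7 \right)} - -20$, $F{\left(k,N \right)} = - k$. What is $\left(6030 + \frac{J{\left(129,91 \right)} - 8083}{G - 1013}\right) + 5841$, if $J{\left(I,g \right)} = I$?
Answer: $\frac{6461801}{544} \approx 11878.0$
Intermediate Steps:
$G = -75$ ($G = 19 \left(\left(-1\right) 5\right) - -20 = 19 \left(-5\right) + \left(-5 + 25\right) = -95 + 20 = -75$)
$\left(6030 + \frac{J{\left(129,91 \right)} - 8083}{G - 1013}\right) + 5841 = \left(6030 + \frac{129 - 8083}{-75 - 1013}\right) + 5841 = \left(6030 - \frac{7954}{-1088}\right) + 5841 = \left(6030 - - \frac{3977}{544}\right) + 5841 = \left(6030 + \frac{3977}{544}\right) + 5841 = \frac{3284297}{544} + 5841 = \frac{6461801}{544}$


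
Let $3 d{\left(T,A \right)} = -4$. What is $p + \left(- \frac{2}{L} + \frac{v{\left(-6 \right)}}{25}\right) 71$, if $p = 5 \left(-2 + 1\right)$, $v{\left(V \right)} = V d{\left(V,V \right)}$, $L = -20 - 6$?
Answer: $\frac{7534}{325} \approx 23.182$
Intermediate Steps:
$d{\left(T,A \right)} = - \frac{4}{3}$ ($d{\left(T,A \right)} = \frac{1}{3} \left(-4\right) = - \frac{4}{3}$)
$L = -26$
$v{\left(V \right)} = - \frac{4 V}{3}$ ($v{\left(V \right)} = V \left(- \frac{4}{3}\right) = - \frac{4 V}{3}$)
$p = -5$ ($p = 5 \left(-1\right) = -5$)
$p + \left(- \frac{2}{L} + \frac{v{\left(-6 \right)}}{25}\right) 71 = -5 + \left(- \frac{2}{-26} + \frac{\left(- \frac{4}{3}\right) \left(-6\right)}{25}\right) 71 = -5 + \left(\left(-2\right) \left(- \frac{1}{26}\right) + 8 \cdot \frac{1}{25}\right) 71 = -5 + \left(\frac{1}{13} + \frac{8}{25}\right) 71 = -5 + \frac{129}{325} \cdot 71 = -5 + \frac{9159}{325} = \frac{7534}{325}$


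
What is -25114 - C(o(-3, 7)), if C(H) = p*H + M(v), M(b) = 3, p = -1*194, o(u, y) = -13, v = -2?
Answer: -27639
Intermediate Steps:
p = -194
C(H) = 3 - 194*H (C(H) = -194*H + 3 = 3 - 194*H)
-25114 - C(o(-3, 7)) = -25114 - (3 - 194*(-13)) = -25114 - (3 + 2522) = -25114 - 1*2525 = -25114 - 2525 = -27639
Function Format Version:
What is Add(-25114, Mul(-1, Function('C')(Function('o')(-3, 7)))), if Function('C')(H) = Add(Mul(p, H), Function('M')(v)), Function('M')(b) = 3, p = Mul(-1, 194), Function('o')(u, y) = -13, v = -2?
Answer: -27639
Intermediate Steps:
p = -194
Function('C')(H) = Add(3, Mul(-194, H)) (Function('C')(H) = Add(Mul(-194, H), 3) = Add(3, Mul(-194, H)))
Add(-25114, Mul(-1, Function('C')(Function('o')(-3, 7)))) = Add(-25114, Mul(-1, Add(3, Mul(-194, -13)))) = Add(-25114, Mul(-1, Add(3, 2522))) = Add(-25114, Mul(-1, 2525)) = Add(-25114, -2525) = -27639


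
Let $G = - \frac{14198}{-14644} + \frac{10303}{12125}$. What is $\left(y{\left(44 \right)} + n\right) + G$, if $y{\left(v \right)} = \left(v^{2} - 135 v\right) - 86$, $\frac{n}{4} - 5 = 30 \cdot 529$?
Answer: $\frac{5274536756441}{88779250} \approx 59412.0$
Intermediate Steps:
$n = 63500$ ($n = 20 + 4 \cdot 30 \cdot 529 = 20 + 4 \cdot 15870 = 20 + 63480 = 63500$)
$G = \frac{161513941}{88779250}$ ($G = \left(-14198\right) \left(- \frac{1}{14644}\right) + 10303 \cdot \frac{1}{12125} = \frac{7099}{7322} + \frac{10303}{12125} = \frac{161513941}{88779250} \approx 1.8193$)
$y{\left(v \right)} = -86 + v^{2} - 135 v$
$\left(y{\left(44 \right)} + n\right) + G = \left(\left(-86 + 44^{2} - 5940\right) + 63500\right) + \frac{161513941}{88779250} = \left(\left(-86 + 1936 - 5940\right) + 63500\right) + \frac{161513941}{88779250} = \left(-4090 + 63500\right) + \frac{161513941}{88779250} = 59410 + \frac{161513941}{88779250} = \frac{5274536756441}{88779250}$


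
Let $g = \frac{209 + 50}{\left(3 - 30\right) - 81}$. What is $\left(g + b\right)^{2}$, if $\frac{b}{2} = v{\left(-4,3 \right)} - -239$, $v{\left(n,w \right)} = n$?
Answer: $\frac{2550351001}{11664} \approx 2.1865 \cdot 10^{5}$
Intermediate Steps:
$g = - \frac{259}{108}$ ($g = \frac{259}{-27 - 81} = \frac{259}{-108} = 259 \left(- \frac{1}{108}\right) = - \frac{259}{108} \approx -2.3981$)
$b = 470$ ($b = 2 \left(-4 - -239\right) = 2 \left(-4 + 239\right) = 2 \cdot 235 = 470$)
$\left(g + b\right)^{2} = \left(- \frac{259}{108} + 470\right)^{2} = \left(\frac{50501}{108}\right)^{2} = \frac{2550351001}{11664}$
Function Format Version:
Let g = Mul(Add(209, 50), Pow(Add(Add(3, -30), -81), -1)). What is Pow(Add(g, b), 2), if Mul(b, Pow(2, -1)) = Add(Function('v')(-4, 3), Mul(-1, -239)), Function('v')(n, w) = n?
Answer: Rational(2550351001, 11664) ≈ 2.1865e+5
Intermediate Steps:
g = Rational(-259, 108) (g = Mul(259, Pow(Add(-27, -81), -1)) = Mul(259, Pow(-108, -1)) = Mul(259, Rational(-1, 108)) = Rational(-259, 108) ≈ -2.3981)
b = 470 (b = Mul(2, Add(-4, Mul(-1, -239))) = Mul(2, Add(-4, 239)) = Mul(2, 235) = 470)
Pow(Add(g, b), 2) = Pow(Add(Rational(-259, 108), 470), 2) = Pow(Rational(50501, 108), 2) = Rational(2550351001, 11664)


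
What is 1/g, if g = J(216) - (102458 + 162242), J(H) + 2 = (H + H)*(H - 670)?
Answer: -1/460830 ≈ -2.1700e-6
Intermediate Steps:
J(H) = -2 + 2*H*(-670 + H) (J(H) = -2 + (H + H)*(H - 670) = -2 + (2*H)*(-670 + H) = -2 + 2*H*(-670 + H))
g = -460830 (g = (-2 - 1340*216 + 2*216²) - (102458 + 162242) = (-2 - 289440 + 2*46656) - 1*264700 = (-2 - 289440 + 93312) - 264700 = -196130 - 264700 = -460830)
1/g = 1/(-460830) = -1/460830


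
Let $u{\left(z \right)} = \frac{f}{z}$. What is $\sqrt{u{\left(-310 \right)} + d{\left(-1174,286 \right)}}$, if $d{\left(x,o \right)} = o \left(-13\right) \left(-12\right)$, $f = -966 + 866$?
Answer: $\frac{\sqrt{42876286}}{31} \approx 211.23$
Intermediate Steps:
$f = -100$
$u{\left(z \right)} = - \frac{100}{z}$
$d{\left(x,o \right)} = 156 o$ ($d{\left(x,o \right)} = - 13 o \left(-12\right) = 156 o$)
$\sqrt{u{\left(-310 \right)} + d{\left(-1174,286 \right)}} = \sqrt{- \frac{100}{-310} + 156 \cdot 286} = \sqrt{\left(-100\right) \left(- \frac{1}{310}\right) + 44616} = \sqrt{\frac{10}{31} + 44616} = \sqrt{\frac{1383106}{31}} = \frac{\sqrt{42876286}}{31}$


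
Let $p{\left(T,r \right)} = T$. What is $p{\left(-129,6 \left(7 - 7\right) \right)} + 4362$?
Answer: $4233$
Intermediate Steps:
$p{\left(-129,6 \left(7 - 7\right) \right)} + 4362 = -129 + 4362 = 4233$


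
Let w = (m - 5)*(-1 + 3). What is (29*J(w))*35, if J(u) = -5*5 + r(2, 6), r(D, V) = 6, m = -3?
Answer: -19285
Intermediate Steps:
w = -16 (w = (-3 - 5)*(-1 + 3) = -8*2 = -16)
J(u) = -19 (J(u) = -5*5 + 6 = -25 + 6 = -19)
(29*J(w))*35 = (29*(-19))*35 = -551*35 = -19285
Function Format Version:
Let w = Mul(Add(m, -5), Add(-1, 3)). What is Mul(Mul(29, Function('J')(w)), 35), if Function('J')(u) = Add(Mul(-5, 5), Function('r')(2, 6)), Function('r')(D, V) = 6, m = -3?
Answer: -19285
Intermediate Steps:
w = -16 (w = Mul(Add(-3, -5), Add(-1, 3)) = Mul(-8, 2) = -16)
Function('J')(u) = -19 (Function('J')(u) = Add(Mul(-5, 5), 6) = Add(-25, 6) = -19)
Mul(Mul(29, Function('J')(w)), 35) = Mul(Mul(29, -19), 35) = Mul(-551, 35) = -19285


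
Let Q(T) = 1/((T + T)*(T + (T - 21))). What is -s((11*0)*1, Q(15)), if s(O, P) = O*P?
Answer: 0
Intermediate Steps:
Q(T) = 1/(2*T*(-21 + 2*T)) (Q(T) = 1/((2*T)*(T + (-21 + T))) = 1/((2*T)*(-21 + 2*T)) = 1/(2*T*(-21 + 2*T)))
-s((11*0)*1, Q(15)) = -(11*0)*1*(½)/(15*(-21 + 2*15)) = -0*1*(½)*(1/15)/(-21 + 30) = -0*(½)*(1/15)/9 = -0*(½)*(1/15)*(⅑) = -0/270 = -1*0 = 0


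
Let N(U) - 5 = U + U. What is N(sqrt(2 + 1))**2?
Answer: 37 + 20*sqrt(3) ≈ 71.641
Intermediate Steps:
N(U) = 5 + 2*U (N(U) = 5 + (U + U) = 5 + 2*U)
N(sqrt(2 + 1))**2 = (5 + 2*sqrt(2 + 1))**2 = (5 + 2*sqrt(3))**2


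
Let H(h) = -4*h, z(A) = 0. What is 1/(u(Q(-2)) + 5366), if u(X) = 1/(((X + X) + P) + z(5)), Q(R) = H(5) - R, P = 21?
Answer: 15/80489 ≈ 0.00018636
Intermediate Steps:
Q(R) = -20 - R (Q(R) = -4*5 - R = -20 - R)
u(X) = 1/(21 + 2*X) (u(X) = 1/(((X + X) + 21) + 0) = 1/((2*X + 21) + 0) = 1/((21 + 2*X) + 0) = 1/(21 + 2*X))
1/(u(Q(-2)) + 5366) = 1/(1/(21 + 2*(-20 - 1*(-2))) + 5366) = 1/(1/(21 + 2*(-20 + 2)) + 5366) = 1/(1/(21 + 2*(-18)) + 5366) = 1/(1/(21 - 36) + 5366) = 1/(1/(-15) + 5366) = 1/(-1/15 + 5366) = 1/(80489/15) = 15/80489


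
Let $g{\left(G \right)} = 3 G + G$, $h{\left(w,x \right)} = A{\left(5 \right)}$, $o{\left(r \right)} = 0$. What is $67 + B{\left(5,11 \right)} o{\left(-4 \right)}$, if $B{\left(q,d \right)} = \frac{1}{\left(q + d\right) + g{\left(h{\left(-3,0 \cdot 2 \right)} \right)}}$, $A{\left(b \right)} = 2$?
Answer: $67$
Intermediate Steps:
$h{\left(w,x \right)} = 2$
$g{\left(G \right)} = 4 G$
$B{\left(q,d \right)} = \frac{1}{8 + d + q}$ ($B{\left(q,d \right)} = \frac{1}{\left(q + d\right) + 4 \cdot 2} = \frac{1}{\left(d + q\right) + 8} = \frac{1}{8 + d + q}$)
$67 + B{\left(5,11 \right)} o{\left(-4 \right)} = 67 + \frac{1}{8 + 11 + 5} \cdot 0 = 67 + \frac{1}{24} \cdot 0 = 67 + 0 = 67$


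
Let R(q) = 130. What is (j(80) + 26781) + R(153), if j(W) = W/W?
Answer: 26912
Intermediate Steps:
j(W) = 1
(j(80) + 26781) + R(153) = (1 + 26781) + 130 = 26782 + 130 = 26912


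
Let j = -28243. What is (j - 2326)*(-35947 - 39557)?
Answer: 2308081776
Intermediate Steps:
(j - 2326)*(-35947 - 39557) = (-28243 - 2326)*(-35947 - 39557) = -30569*(-75504) = 2308081776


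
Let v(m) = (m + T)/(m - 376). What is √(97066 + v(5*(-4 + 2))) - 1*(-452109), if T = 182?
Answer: 452109 + 2*√903898709/193 ≈ 4.5242e+5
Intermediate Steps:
v(m) = (182 + m)/(-376 + m) (v(m) = (m + 182)/(m - 376) = (182 + m)/(-376 + m))
√(97066 + v(5*(-4 + 2))) - 1*(-452109) = √(97066 + (182 + 5*(-4 + 2))/(-376 + 5*(-4 + 2))) - 1*(-452109) = √(97066 + (182 + 5*(-2))/(-376 + 5*(-2))) + 452109 = √(97066 + (182 - 10)/(-376 - 10)) + 452109 = √(97066 + 172/(-386)) + 452109 = √(97066 - 1/386*172) + 452109 = √(97066 - 86/193) + 452109 = √(18733652/193) + 452109 = 2*√903898709/193 + 452109 = 452109 + 2*√903898709/193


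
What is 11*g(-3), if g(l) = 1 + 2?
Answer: 33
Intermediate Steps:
g(l) = 3
11*g(-3) = 11*3 = 33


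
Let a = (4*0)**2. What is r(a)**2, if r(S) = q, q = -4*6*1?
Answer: 576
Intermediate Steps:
q = -24 (q = -24*1 = -24)
a = 0 (a = 0**2 = 0)
r(S) = -24
r(a)**2 = (-24)**2 = 576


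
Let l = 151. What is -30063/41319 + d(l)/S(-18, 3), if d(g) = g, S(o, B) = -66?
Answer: -913703/303006 ≈ -3.0155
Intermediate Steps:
-30063/41319 + d(l)/S(-18, 3) = -30063/41319 + 151/(-66) = -30063*1/41319 + 151*(-1/66) = -10021/13773 - 151/66 = -913703/303006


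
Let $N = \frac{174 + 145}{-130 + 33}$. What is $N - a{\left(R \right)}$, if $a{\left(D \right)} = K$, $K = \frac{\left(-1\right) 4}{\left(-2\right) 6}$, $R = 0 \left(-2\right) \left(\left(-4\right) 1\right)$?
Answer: $- \frac{1054}{291} \approx -3.622$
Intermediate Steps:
$R = 0$ ($R = 0 \left(-4\right) = 0$)
$K = \frac{1}{3}$ ($K = - \frac{4}{-12} = \left(-4\right) \left(- \frac{1}{12}\right) = \frac{1}{3} \approx 0.33333$)
$a{\left(D \right)} = \frac{1}{3}$
$N = - \frac{319}{97}$ ($N = \frac{319}{-97} = 319 \left(- \frac{1}{97}\right) = - \frac{319}{97} \approx -3.2887$)
$N - a{\left(R \right)} = - \frac{319}{97} - \frac{1}{3} = - \frac{1054}{291}$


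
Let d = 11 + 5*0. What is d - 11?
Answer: 0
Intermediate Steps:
d = 11 (d = 11 + 0 = 11)
d - 11 = 11 - 11 = 0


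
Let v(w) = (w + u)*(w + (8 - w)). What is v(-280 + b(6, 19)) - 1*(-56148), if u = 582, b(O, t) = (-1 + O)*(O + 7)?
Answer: 59084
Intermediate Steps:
b(O, t) = (-1 + O)*(7 + O)
v(w) = 4656 + 8*w (v(w) = (w + 582)*(w + (8 - w)) = (582 + w)*8 = 4656 + 8*w)
v(-280 + b(6, 19)) - 1*(-56148) = (4656 + 8*(-280 + (-7 + 6² + 6*6))) - 1*(-56148) = (4656 + 8*(-280 + (-7 + 36 + 36))) + 56148 = (4656 + 8*(-280 + 65)) + 56148 = (4656 + 8*(-215)) + 56148 = (4656 - 1720) + 56148 = 2936 + 56148 = 59084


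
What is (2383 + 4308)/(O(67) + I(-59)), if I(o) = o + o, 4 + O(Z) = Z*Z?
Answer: 6691/4367 ≈ 1.5322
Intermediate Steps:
O(Z) = -4 + Z**2 (O(Z) = -4 + Z*Z = -4 + Z**2)
I(o) = 2*o
(2383 + 4308)/(O(67) + I(-59)) = (2383 + 4308)/((-4 + 67**2) + 2*(-59)) = 6691/((-4 + 4489) - 118) = 6691/(4485 - 118) = 6691/4367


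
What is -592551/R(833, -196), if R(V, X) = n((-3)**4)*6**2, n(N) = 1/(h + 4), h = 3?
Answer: -460873/4 ≈ -1.1522e+5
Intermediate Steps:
n(N) = 1/7 (n(N) = 1/(3 + 4) = 1/7)
R(V, X) = 36/7 (R(V, X) = (1/7)*6**2 = (1/7)*36 = 36/7)
-592551/R(833, -196) = -592551/36/7 = -592551*7/36 = -460873/4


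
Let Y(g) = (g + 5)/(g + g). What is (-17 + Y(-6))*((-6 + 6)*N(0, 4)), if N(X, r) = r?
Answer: 0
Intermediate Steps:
Y(g) = (5 + g)/(2*g) (Y(g) = (5 + g)/((2*g)) = (5 + g)*(1/(2*g)) = (5 + g)/(2*g))
(-17 + Y(-6))*((-6 + 6)*N(0, 4)) = (-17 + (1/2)*(5 - 6)/(-6))*((-6 + 6)*4) = (-17 + (1/2)*(-1/6)*(-1))*(0*4) = (-17 + 1/12)*0 = -203/12*0 = 0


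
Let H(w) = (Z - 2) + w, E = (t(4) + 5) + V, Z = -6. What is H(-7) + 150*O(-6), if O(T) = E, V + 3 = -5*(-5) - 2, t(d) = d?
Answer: 4335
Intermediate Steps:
V = 20 (V = -3 + (-5*(-5) - 2) = -3 + (25 - 2) = -3 + 23 = 20)
E = 29 (E = (4 + 5) + 20 = 9 + 20 = 29)
H(w) = -8 + w (H(w) = (-6 - 2) + w = -8 + w)
O(T) = 29
H(-7) + 150*O(-6) = (-8 - 7) + 150*29 = -15 + 4350 = 4335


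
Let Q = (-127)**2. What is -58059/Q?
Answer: -58059/16129 ≈ -3.5997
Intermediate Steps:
Q = 16129
-58059/Q = -58059/16129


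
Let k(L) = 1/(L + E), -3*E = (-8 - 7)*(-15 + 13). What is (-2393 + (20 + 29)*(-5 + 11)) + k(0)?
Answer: -20991/10 ≈ -2099.1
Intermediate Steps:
E = -10 (E = -(-8 - 7)*(-15 + 13)/3 = -(-5)*(-2) = -1/3*30 = -10)
k(L) = 1/(-10 + L) (k(L) = 1/(L - 10) = 1/(-10 + L))
(-2393 + (20 + 29)*(-5 + 11)) + k(0) = (-2393 + (20 + 29)*(-5 + 11)) + 1/(-10 + 0) = (-2393 + 49*6) + 1/(-10) = (-2393 + 294) - 1/10 = -2099 - 1/10 = -20991/10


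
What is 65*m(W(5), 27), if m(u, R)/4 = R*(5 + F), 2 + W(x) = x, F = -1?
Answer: 28080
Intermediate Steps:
W(x) = -2 + x
m(u, R) = 16*R (m(u, R) = 4*(R*(5 - 1)) = 4*(R*4) = 4*(4*R) = 16*R)
65*m(W(5), 27) = 65*(16*27) = 65*432 = 28080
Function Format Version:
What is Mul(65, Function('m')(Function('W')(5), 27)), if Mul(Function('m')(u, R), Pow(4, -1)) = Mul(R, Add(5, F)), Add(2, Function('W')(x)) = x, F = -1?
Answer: 28080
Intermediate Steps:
Function('W')(x) = Add(-2, x)
Function('m')(u, R) = Mul(16, R) (Function('m')(u, R) = Mul(4, Mul(R, Add(5, -1))) = Mul(4, Mul(R, 4)) = Mul(4, Mul(4, R)) = Mul(16, R))
Mul(65, Function('m')(Function('W')(5), 27)) = Mul(65, Mul(16, 27)) = Mul(65, 432) = 28080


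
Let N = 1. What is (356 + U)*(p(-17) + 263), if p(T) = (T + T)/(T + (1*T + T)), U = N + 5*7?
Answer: 310072/3 ≈ 1.0336e+5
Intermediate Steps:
U = 36 (U = 1 + 5*7 = 1 + 35 = 36)
p(T) = ⅔ (p(T) = (2*T)/(T + (T + T)) = (2*T)/(T + 2*T) = (2*T)/((3*T)) = (2*T)*(1/(3*T)) = ⅔)
(356 + U)*(p(-17) + 263) = (356 + 36)*(⅔ + 263) = 392*(791/3) = 310072/3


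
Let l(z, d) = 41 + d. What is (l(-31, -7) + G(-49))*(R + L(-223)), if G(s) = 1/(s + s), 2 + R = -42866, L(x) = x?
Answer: -143536121/98 ≈ -1.4647e+6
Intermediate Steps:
R = -42868 (R = -2 - 42866 = -42868)
G(s) = 1/(2*s)
(l(-31, -7) + G(-49))*(R + L(-223)) = ((41 - 7) + (1/2)/(-49))*(-42868 - 223) = (34 + (1/2)*(-1/49))*(-43091) = (34 - 1/98)*(-43091) = (3331/98)*(-43091) = -143536121/98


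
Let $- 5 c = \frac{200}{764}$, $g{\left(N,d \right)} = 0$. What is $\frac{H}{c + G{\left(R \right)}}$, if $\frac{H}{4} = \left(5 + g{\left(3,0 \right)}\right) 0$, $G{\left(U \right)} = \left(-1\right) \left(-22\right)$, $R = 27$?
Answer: $0$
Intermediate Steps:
$c = - \frac{10}{191}$ ($c = - \frac{200 \cdot \frac{1}{764}}{5} = \left(- \frac{1}{5}\right) \frac{50}{191} = - \frac{10}{191} \approx -0.052356$)
$G{\left(U \right)} = 22$
$H = 0$ ($H = 4 \left(5 + 0\right) 0 = 4 \cdot 5 \cdot 0 = 4 \cdot 0 = 0$)
$\frac{H}{c + G{\left(R \right)}} = \frac{1}{- \frac{10}{191} + 22} \cdot 0 = \frac{1}{\frac{4192}{191}} \cdot 0 = \frac{191}{4192} \cdot 0 = 0$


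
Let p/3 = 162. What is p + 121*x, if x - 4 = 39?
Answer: 5689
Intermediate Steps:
p = 486 (p = 3*162 = 486)
x = 43 (x = 4 + 39 = 43)
p + 121*x = 486 + 121*43 = 486 + 5203 = 5689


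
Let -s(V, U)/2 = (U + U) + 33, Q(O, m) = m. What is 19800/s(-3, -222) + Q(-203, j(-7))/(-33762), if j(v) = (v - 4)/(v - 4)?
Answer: 111414463/4625394 ≈ 24.088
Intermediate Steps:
j(v) = 1 (j(v) = (-4 + v)/(-4 + v) = 1)
s(V, U) = -66 - 4*U (s(V, U) = -2*((U + U) + 33) = -2*(2*U + 33) = -2*(33 + 2*U) = -66 - 4*U)
19800/s(-3, -222) + Q(-203, j(-7))/(-33762) = 19800/(-66 - 4*(-222)) + 1/(-33762) = 19800/(-66 + 888) + 1*(-1/33762) = 19800/822 - 1/33762 = 19800*(1/822) - 1/33762 = 3300/137 - 1/33762 = 111414463/4625394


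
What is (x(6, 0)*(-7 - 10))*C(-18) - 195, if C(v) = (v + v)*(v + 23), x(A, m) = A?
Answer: 18165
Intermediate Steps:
C(v) = 2*v*(23 + v) (C(v) = (2*v)*(23 + v) = 2*v*(23 + v))
(x(6, 0)*(-7 - 10))*C(-18) - 195 = (6*(-7 - 10))*(2*(-18)*(23 - 18)) - 195 = (6*(-17))*(2*(-18)*5) - 195 = -102*(-180) - 195 = 18360 - 195 = 18165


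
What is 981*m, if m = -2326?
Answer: -2281806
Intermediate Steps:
981*m = 981*(-2326) = -2281806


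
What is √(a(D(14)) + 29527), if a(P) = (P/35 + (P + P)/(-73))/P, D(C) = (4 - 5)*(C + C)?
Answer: 4*√12047062615/2555 ≈ 171.83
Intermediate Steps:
D(C) = -2*C
a(P) = 3/2555 (a(P) = (P*(1/35) + (2*P)*(-1/73))/P = (P/35 - 2*P/73)/P = (3*P/2555)/P = 3/2555)
√(a(D(14)) + 29527) = √(3/2555 + 29527) = √(75441488/2555) = 4*√12047062615/2555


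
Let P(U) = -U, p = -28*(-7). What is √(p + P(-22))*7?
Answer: 7*√218 ≈ 103.35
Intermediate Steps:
p = 196
√(p + P(-22))*7 = √(196 - 1*(-22))*7 = √(196 + 22)*7 = √218*7 = 7*√218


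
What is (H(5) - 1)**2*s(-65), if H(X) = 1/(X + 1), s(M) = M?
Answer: -1625/36 ≈ -45.139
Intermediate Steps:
H(X) = 1/(1 + X)
(H(5) - 1)**2*s(-65) = (1/(1 + 5) - 1)**2*(-65) = (1/6 - 1)**2*(-65) = (-5/6)**2*(-65) = (25/36)*(-65) = -1625/36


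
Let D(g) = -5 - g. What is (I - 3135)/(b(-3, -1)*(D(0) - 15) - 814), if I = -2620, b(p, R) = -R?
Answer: 5755/834 ≈ 6.9005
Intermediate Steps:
(I - 3135)/(b(-3, -1)*(D(0) - 15) - 814) = (-2620 - 3135)/((-1*(-1))*((-5 - 1*0) - 15) - 814) = -5755/(1*((-5 + 0) - 15) - 814) = -5755/(1*(-5 - 15) - 814) = -5755/(1*(-20) - 814) = -5755/(-20 - 814) = -5755/(-834) = -5755*(-1/834) = 5755/834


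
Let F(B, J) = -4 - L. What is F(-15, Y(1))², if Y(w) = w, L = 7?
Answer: 121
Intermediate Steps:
F(B, J) = -11 (F(B, J) = -4 - 1*7 = -4 - 7 = -11)
F(-15, Y(1))² = (-11)² = 121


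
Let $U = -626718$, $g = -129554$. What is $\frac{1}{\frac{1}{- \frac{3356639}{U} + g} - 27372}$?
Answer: $- \frac{81190467133}{2222345466991194} \approx -3.6534 \cdot 10^{-5}$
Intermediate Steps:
$\frac{1}{\frac{1}{- \frac{3356639}{U} + g} - 27372} = \frac{1}{\frac{1}{- \frac{3356639}{-626718} - 129554} - 27372} = \frac{1}{\frac{1}{\left(-3356639\right) \left(- \frac{1}{626718}\right) - 129554} - 27372} = \frac{1}{\frac{1}{\frac{3356639}{626718} - 129554} - 27372} = \frac{1}{\frac{1}{- \frac{81190467133}{626718}} - 27372} = \frac{1}{- \frac{626718}{81190467133} - 27372} = \frac{1}{- \frac{2222345466991194}{81190467133}} = - \frac{81190467133}{2222345466991194}$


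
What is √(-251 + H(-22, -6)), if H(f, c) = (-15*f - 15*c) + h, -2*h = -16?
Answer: √177 ≈ 13.304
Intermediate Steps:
h = 8 (h = -½*(-16) = 8)
H(f, c) = 8 - 15*c - 15*f (H(f, c) = (-15*f - 15*c) + 8 = (-15*c - 15*f) + 8 = 8 - 15*c - 15*f)
√(-251 + H(-22, -6)) = √(-251 + (8 - 15*(-6) - 15*(-22))) = √(-251 + (8 + 90 + 330)) = √(-251 + 428) = √177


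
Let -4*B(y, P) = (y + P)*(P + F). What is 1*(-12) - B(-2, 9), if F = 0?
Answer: 15/4 ≈ 3.7500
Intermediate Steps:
B(y, P) = -P*(P + y)/4 (B(y, P) = -(y + P)*(P + 0)/4 = -(P + y)*P/4 = -P*(P + y)/4)
1*(-12) - B(-2, 9) = 1*(-12) - 9*(-1*9 - 1*(-2))/4 = -12 - 9*(-9 + 2)/4 = -12 - 9*(-7)/4 = -12 - 1*(-63/4) = -12 + 63/4 = 15/4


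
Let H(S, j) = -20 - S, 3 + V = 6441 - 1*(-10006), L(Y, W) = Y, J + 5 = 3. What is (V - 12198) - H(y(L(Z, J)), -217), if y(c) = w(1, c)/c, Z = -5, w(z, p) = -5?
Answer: 4267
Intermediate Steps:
J = -2 (J = -5 + 3 = -2)
V = 16444 (V = -3 + (6441 - 1*(-10006)) = -3 + (6441 + 10006) = -3 + 16447 = 16444)
y(c) = -5/c
(V - 12198) - H(y(L(Z, J)), -217) = (16444 - 12198) - (-20 - (-5)/(-5)) = 4246 - (-20 - (-5)*(-1)/5) = 4246 - (-20 - 1*1) = 4246 - (-20 - 1) = 4246 - 1*(-21) = 4246 + 21 = 4267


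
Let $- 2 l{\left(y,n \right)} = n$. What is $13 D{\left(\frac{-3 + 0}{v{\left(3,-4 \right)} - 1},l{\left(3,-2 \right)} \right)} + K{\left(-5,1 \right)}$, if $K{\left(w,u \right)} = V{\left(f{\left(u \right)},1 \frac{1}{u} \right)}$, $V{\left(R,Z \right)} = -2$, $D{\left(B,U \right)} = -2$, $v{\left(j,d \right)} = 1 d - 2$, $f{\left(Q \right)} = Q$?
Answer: $-28$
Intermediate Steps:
$l{\left(y,n \right)} = - \frac{n}{2}$
$v{\left(j,d \right)} = -2 + d$ ($v{\left(j,d \right)} = d - 2 = -2 + d$)
$K{\left(w,u \right)} = -2$
$13 D{\left(\frac{-3 + 0}{v{\left(3,-4 \right)} - 1},l{\left(3,-2 \right)} \right)} + K{\left(-5,1 \right)} = 13 \left(-2\right) - 2 = -26 - 2 = -28$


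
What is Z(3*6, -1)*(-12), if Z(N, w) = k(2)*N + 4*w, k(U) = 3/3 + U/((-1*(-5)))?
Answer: -1272/5 ≈ -254.40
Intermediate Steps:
k(U) = 1 + U/5 (k(U) = 3*(1/3) + U/5 = 1 + U*(1/5) = 1 + U/5)
Z(N, w) = 4*w + 7*N/5 (Z(N, w) = (1 + (1/5)*2)*N + 4*w = (1 + 2/5)*N + 4*w = 7*N/5 + 4*w = 4*w + 7*N/5)
Z(3*6, -1)*(-12) = (4*(-1) + 7*(3*6)/5)*(-12) = (-4 + (7/5)*18)*(-12) = (-4 + 126/5)*(-12) = (106/5)*(-12) = -1272/5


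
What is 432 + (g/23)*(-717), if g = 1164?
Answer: -824652/23 ≈ -35854.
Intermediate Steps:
432 + (g/23)*(-717) = 432 + (1164/23)*(-717) = 432 - 834588/23 = -824652/23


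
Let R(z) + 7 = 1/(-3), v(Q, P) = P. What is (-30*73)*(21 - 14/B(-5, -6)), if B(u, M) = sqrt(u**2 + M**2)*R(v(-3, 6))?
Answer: -45990 - 45990*sqrt(61)/671 ≈ -46525.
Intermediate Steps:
R(z) = -22/3 (R(z) = -7 + 1/(-3) = -7 - 1/3 = -22/3)
B(u, M) = -22*sqrt(M**2 + u**2)/3 (B(u, M) = sqrt(u**2 + M**2)*(-22/3) = sqrt(M**2 + u**2)*(-22/3) = -22*sqrt(M**2 + u**2)/3)
(-30*73)*(21 - 14/B(-5, -6)) = (-30*73)*(21 - 14*(-3/(22*sqrt((-6)**2 + (-5)**2)))) = -2190*(21 - 14*(-3/(22*sqrt(36 + 25)))) = -2190*(21 - 14*(-3*sqrt(61)/1342)) = -2190*(21 - (-21)*sqrt(61)/671) = -2190*(21 + 21*sqrt(61)/671) = -45990 - 45990*sqrt(61)/671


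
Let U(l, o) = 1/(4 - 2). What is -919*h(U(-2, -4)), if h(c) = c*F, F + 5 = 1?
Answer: 1838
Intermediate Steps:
F = -4 (F = -5 + 1 = -4)
U(l, o) = 1/2
h(c) = -4*c (h(c) = c*(-4) = -4*c)
-919*h(U(-2, -4)) = -(-3676)/2 = -919*(-2) = 1838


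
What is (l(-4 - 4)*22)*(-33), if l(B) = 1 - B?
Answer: -6534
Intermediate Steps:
(l(-4 - 4)*22)*(-33) = ((1 - (-4 - 4))*22)*(-33) = ((1 - 1*(-8))*22)*(-33) = ((1 + 8)*22)*(-33) = (9*22)*(-33) = 198*(-33) = -6534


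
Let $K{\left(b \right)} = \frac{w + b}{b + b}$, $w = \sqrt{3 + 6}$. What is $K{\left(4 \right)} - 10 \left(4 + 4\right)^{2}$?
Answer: $- \frac{5113}{8} \approx -639.13$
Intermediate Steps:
$w = 3$ ($w = \sqrt{9} = 3$)
$K{\left(b \right)} = \frac{3 + b}{2 b}$ ($K{\left(b \right)} = \frac{3 + b}{b + b} = \frac{3 + b}{2 b}$)
$K{\left(4 \right)} - 10 \left(4 + 4\right)^{2} = \frac{3 + 4}{2 \cdot 4} - 10 \left(4 + 4\right)^{2} = \frac{1}{2} \cdot \frac{1}{4} \cdot 7 - 10 \cdot 8^{2} = \frac{7}{8} - 640 = - \frac{5113}{8}$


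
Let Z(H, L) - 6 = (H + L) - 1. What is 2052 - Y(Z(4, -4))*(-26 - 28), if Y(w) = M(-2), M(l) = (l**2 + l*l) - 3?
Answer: 2322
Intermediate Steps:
Z(H, L) = 5 + H + L (Z(H, L) = 6 + ((H + L) - 1) = 6 + (-1 + H + L) = 5 + H + L)
M(l) = -3 + 2*l**2 (M(l) = (l**2 + l**2) - 3 = 2*l**2 - 3 = -3 + 2*l**2)
Y(w) = 5 (Y(w) = -3 + 2*(-2)**2 = -3 + 2*4 = -3 + 8 = 5)
2052 - Y(Z(4, -4))*(-26 - 28) = 2052 - 5*(-26 - 28) = 2052 - 5*(-54) = 2052 - 1*(-270) = 2052 + 270 = 2322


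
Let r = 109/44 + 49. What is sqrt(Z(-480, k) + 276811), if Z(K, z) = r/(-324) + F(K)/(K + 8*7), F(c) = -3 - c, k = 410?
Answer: sqrt(43408192443)/396 ≈ 526.13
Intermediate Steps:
r = 2265/44 (r = 109*(1/44) + 49 = 109/44 + 49 = 2265/44 ≈ 51.477)
Z(K, z) = -755/4752 + (-3 - K)/(56 + K) (Z(K, z) = (2265/44)/(-324) + (-3 - K)/(K + 8*7) = (2265/44)*(-1/324) + (-3 - K)/(K + 56) = -755/4752 + (-3 - K)/(56 + K))
sqrt(Z(-480, k) + 276811) = sqrt((-56536 - 5507*(-480))/(4752*(56 - 480)) + 276811) = sqrt((1/4752)*(-56536 + 2643360)/(-424) + 276811) = sqrt((1/4752)*(-1/424)*2586824 + 276811) = sqrt(-6101/4752 + 276811) = sqrt(1315399771/4752) = sqrt(43408192443)/396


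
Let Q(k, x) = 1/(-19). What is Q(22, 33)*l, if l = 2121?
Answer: -2121/19 ≈ -111.63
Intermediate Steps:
Q(k, x) = -1/19
Q(22, 33)*l = -1/19*2121 = -2121/19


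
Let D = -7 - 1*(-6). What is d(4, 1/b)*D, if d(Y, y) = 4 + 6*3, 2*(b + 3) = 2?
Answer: -22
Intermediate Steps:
b = -2 (b = -3 + (½)*2 = -3 + 1 = -2)
d(Y, y) = 22 (d(Y, y) = 4 + 18 = 22)
D = -1 (D = -7 + 6 = -1)
d(4, 1/b)*D = 22*(-1) = -22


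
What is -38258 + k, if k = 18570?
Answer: -19688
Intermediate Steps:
-38258 + k = -38258 + 18570 = -19688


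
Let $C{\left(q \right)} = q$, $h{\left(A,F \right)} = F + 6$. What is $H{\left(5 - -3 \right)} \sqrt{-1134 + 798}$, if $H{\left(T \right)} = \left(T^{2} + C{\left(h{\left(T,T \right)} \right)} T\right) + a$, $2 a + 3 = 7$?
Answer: $712 i \sqrt{21} \approx 3262.8 i$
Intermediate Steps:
$h{\left(A,F \right)} = 6 + F$
$a = 2$ ($a = - \frac{3}{2} + \frac{1}{2} \cdot 7 = - \frac{3}{2} + \frac{7}{2} = 2$)
$H{\left(T \right)} = 2 + T^{2} + T \left(6 + T\right)$ ($H{\left(T \right)} = \left(T^{2} + \left(6 + T\right) T\right) + 2 = \left(T^{2} + T \left(6 + T\right)\right) + 2 = 2 + T^{2} + T \left(6 + T\right)$)
$H{\left(5 - -3 \right)} \sqrt{-1134 + 798} = \left(2 + \left(5 - -3\right)^{2} + \left(5 - -3\right) \left(6 + \left(5 - -3\right)\right)\right) \sqrt{-1134 + 798} = \left(2 + \left(5 + 3\right)^{2} + \left(5 + 3\right) \left(6 + \left(5 + 3\right)\right)\right) \sqrt{-336} = \left(2 + 8^{2} + 8 \left(6 + 8\right)\right) 4 i \sqrt{21} = \left(2 + 64 + 8 \cdot 14\right) 4 i \sqrt{21} = \left(2 + 64 + 112\right) 4 i \sqrt{21} = 178 \cdot 4 i \sqrt{21} = 712 i \sqrt{21}$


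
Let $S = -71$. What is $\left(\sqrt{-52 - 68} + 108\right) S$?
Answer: $-7668 - 142 i \sqrt{30} \approx -7668.0 - 777.77 i$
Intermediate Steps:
$\left(\sqrt{-52 - 68} + 108\right) S = \left(\sqrt{-52 - 68} + 108\right) \left(-71\right) = \left(\sqrt{-120} + 108\right) \left(-71\right) = \left(2 i \sqrt{30} + 108\right) \left(-71\right) = \left(108 + 2 i \sqrt{30}\right) \left(-71\right) = -7668 - 142 i \sqrt{30}$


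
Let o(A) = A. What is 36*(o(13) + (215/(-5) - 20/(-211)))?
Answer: -227160/211 ≈ -1076.6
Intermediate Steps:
36*(o(13) + (215/(-5) - 20/(-211))) = 36*(13 + (215/(-5) - 20/(-211))) = 36*(13 + (215*(-⅕) - 20*(-1/211))) = 36*(13 + (-43 + 20/211)) = 36*(13 - 9053/211) = 36*(-6310/211) = -227160/211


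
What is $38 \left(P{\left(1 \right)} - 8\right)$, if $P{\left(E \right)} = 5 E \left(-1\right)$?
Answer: $-494$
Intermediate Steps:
$P{\left(E \right)} = - 5 E$
$38 \left(P{\left(1 \right)} - 8\right) = 38 \left(\left(-5\right) 1 - 8\right) = 38 \left(-5 - 8\right) = 38 \left(-13\right) = -494$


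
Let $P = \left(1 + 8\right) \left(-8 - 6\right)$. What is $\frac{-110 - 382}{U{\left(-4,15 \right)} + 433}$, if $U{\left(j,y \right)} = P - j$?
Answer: $- \frac{492}{311} \approx -1.582$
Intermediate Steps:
$P = -126$ ($P = 9 \left(-14\right) = -126$)
$U{\left(j,y \right)} = -126 - j$
$\frac{-110 - 382}{U{\left(-4,15 \right)} + 433} = \frac{-110 - 382}{\left(-126 - -4\right) + 433} = - \frac{492}{\left(-126 + 4\right) + 433} = - \frac{492}{-122 + 433} = - \frac{492}{311}$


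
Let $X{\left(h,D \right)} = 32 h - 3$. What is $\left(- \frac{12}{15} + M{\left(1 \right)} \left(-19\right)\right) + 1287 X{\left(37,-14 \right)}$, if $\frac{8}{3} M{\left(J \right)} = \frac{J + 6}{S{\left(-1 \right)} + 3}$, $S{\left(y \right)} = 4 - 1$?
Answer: $\frac{121595031}{80} \approx 1.5199 \cdot 10^{6}$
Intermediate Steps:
$S{\left(y \right)} = 3$
$M{\left(J \right)} = \frac{3}{8} + \frac{J}{16}$ ($M{\left(J \right)} = \frac{3 \frac{J + 6}{3 + 3}}{8} = \frac{3 \frac{6 + J}{6}}{8} = \frac{3 \left(6 + J\right) \frac{1}{6}}{8} = \frac{3 \left(1 + \frac{J}{6}\right)}{8} = \frac{3}{8} + \frac{J}{16}$)
$X{\left(h,D \right)} = -3 + 32 h$
$\left(- \frac{12}{15} + M{\left(1 \right)} \left(-19\right)\right) + 1287 X{\left(37,-14 \right)} = \left(- \frac{12}{15} + \left(\frac{3}{8} + \frac{1}{16} \cdot 1\right) \left(-19\right)\right) + 1287 \left(-3 + 32 \cdot 37\right) = \left(\left(-12\right) \frac{1}{15} + \left(\frac{3}{8} + \frac{1}{16}\right) \left(-19\right)\right) + 1287 \left(-3 + 1184\right) = \left(- \frac{4}{5} + \frac{7}{16} \left(-19\right)\right) + 1287 \cdot 1181 = \left(- \frac{4}{5} - \frac{133}{16}\right) + 1519947 = - \frac{729}{80} + 1519947 = \frac{121595031}{80}$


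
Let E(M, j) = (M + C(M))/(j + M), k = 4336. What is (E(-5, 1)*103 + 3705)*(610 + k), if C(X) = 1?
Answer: 18834368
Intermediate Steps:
E(M, j) = (1 + M)/(M + j) (E(M, j) = (M + 1)/(j + M) = (1 + M)/(M + j))
(E(-5, 1)*103 + 3705)*(610 + k) = (((1 - 5)/(-5 + 1))*103 + 3705)*(610 + 4336) = ((-4/(-4))*103 + 3705)*4946 = (-1/4*(-4)*103 + 3705)*4946 = (1*103 + 3705)*4946 = (103 + 3705)*4946 = 3808*4946 = 18834368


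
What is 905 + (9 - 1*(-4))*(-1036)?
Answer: -12563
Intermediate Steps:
905 + (9 - 1*(-4))*(-1036) = 905 + (9 + 4)*(-1036) = 905 + 13*(-1036) = 905 - 13468 = -12563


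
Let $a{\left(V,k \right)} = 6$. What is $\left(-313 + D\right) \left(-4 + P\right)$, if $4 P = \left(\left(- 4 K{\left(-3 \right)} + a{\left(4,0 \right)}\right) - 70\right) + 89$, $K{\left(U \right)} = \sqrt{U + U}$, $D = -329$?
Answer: $- \frac{2889}{2} + 642 i \sqrt{6} \approx -1444.5 + 1572.6 i$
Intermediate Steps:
$K{\left(U \right)} = \sqrt{2} \sqrt{U}$ ($K{\left(U \right)} = \sqrt{2 U} = \sqrt{2} \sqrt{U}$)
$P = \frac{25}{4} - i \sqrt{6}$ ($P = \frac{\left(\left(- 4 \sqrt{2} \sqrt{-3} + 6\right) - 70\right) + 89}{4} = \frac{\left(\left(- 4 \sqrt{2} i \sqrt{3} + 6\right) - 70\right) + 89}{4} = \frac{\left(\left(- 4 i \sqrt{6} + 6\right) - 70\right) + 89}{4} = \frac{\left(\left(6 - 4 i \sqrt{6}\right) - 70\right) + 89}{4} = \frac{\left(-64 - 4 i \sqrt{6}\right) + 89}{4} = \frac{25 - 4 i \sqrt{6}}{4} = \frac{25}{4} - i \sqrt{6} \approx 6.25 - 2.4495 i$)
$\left(-313 + D\right) \left(-4 + P\right) = \left(-313 - 329\right) \left(-4 + \left(\frac{25}{4} - i \sqrt{6}\right)\right) = - 642 \left(\frac{9}{4} - i \sqrt{6}\right) = - \frac{2889}{2} + 642 i \sqrt{6}$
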